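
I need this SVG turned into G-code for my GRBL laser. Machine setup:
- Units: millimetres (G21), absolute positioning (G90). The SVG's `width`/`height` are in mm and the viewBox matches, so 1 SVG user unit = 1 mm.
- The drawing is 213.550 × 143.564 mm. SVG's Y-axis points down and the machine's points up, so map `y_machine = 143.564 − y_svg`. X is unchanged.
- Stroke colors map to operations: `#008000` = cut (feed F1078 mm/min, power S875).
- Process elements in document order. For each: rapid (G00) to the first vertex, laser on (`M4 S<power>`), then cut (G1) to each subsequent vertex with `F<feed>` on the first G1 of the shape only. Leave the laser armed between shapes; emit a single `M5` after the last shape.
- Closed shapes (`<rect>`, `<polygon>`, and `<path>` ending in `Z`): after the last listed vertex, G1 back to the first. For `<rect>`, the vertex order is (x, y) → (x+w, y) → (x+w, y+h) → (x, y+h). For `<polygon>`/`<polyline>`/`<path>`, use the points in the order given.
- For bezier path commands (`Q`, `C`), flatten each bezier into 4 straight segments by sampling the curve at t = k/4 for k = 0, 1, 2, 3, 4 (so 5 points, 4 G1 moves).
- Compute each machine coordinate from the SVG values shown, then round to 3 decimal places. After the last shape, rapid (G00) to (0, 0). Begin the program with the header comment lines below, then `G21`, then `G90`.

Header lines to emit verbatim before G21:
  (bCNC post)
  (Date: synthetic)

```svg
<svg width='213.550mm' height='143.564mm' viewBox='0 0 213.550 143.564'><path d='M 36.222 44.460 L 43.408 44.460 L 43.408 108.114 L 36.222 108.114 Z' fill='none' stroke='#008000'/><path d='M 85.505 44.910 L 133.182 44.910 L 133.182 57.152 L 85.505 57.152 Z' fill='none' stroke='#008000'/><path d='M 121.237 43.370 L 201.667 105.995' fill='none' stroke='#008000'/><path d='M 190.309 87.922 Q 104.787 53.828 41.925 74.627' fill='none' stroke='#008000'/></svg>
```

viewBox `0 0 213.550 143.564` with mm width/height → 1 unit = 1 mm. Flip: y_m = 143.564 − y_svg.

**Shape 1** — `<path>` rectangle, stroke `#008000` → cut (S875, F1078). Machine vertices: (36.222,99.104) → (43.408,99.104) → (43.408,35.450) → (36.222,35.450) → (36.222,99.104). Closed: final G1 returns to the first vertex.

**Shape 2** — `<path>` rectangle, stroke `#008000` → cut (S875, F1078). Machine vertices: (85.505,98.654) → (133.182,98.654) → (133.182,86.412) → (85.505,86.412) → (85.505,98.654). Closed: final G1 returns to the first vertex.

**Shape 3** — `<path>` line segment, stroke `#008000` → cut (S875, F1078). Machine vertices: (121.237,100.194) → (201.667,37.569). Open path.

**Shape 4** — `<path>` quadratic bezier, stroke `#008000` → cut (S875, F1078). Control points (SVG): P0=(190.309,87.922), P1=(104.787,53.828), P2=(41.925,74.627); sampled at t=k/4. Machine vertices: (190.309,55.642) → (148.964,69.258) → (110.452,76.013) → (74.772,75.906) → (41.925,68.937). Open path.

(bCNC post)
(Date: synthetic)
G21
G90
G00 X36.222 Y99.104
M4 S875
G1 X43.408 Y99.104 F1078
G1 X43.408 Y35.450
G1 X36.222 Y35.450
G1 X36.222 Y99.104
G00 X85.505 Y98.654
M4 S875
G1 X133.182 Y98.654 F1078
G1 X133.182 Y86.412
G1 X85.505 Y86.412
G1 X85.505 Y98.654
G00 X121.237 Y100.194
M4 S875
G1 X201.667 Y37.569 F1078
G00 X190.309 Y55.642
M4 S875
G1 X148.964 Y69.258 F1078
G1 X110.452 Y76.013
G1 X74.772 Y75.906
G1 X41.925 Y68.937
M5
G00 X0.000 Y0.000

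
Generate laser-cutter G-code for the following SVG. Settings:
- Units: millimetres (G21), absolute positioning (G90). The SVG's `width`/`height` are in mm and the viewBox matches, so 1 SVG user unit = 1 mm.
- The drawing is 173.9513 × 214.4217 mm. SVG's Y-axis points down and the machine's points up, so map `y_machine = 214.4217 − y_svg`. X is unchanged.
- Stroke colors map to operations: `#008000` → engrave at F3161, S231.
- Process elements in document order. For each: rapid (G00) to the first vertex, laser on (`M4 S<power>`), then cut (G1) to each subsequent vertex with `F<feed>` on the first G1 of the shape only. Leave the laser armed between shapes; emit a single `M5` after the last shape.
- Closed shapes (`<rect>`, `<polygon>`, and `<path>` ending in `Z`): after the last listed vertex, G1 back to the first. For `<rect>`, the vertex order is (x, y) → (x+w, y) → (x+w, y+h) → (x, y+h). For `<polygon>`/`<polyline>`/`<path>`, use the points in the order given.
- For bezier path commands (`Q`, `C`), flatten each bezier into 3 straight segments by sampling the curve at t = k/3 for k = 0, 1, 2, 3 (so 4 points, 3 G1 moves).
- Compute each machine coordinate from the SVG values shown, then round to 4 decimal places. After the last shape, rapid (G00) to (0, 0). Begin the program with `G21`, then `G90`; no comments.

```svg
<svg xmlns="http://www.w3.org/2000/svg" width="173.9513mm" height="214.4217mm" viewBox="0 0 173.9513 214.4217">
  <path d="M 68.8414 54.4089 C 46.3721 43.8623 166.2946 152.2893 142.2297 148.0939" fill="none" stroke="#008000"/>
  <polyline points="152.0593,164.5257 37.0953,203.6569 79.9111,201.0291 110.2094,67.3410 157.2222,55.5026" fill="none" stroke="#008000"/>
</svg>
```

Since the viewBox matches the mm dimensions, user units are millimetres directly. The only transform is the Y-flip y_m = 214.4217 − y_svg.

Shape 1 is a cubic bezier drawn with `<path>`. Its stroke #008000 means engrave at S231, F3161. After flipping Y the toolpath is (68.8414,160.0128) → (83.2294,139.4792) → (128.9054,91.0956) → (142.2297,66.3278).

Shape 2 is a open polyline drawn with `<polyline>`. Its stroke #008000 means engrave at S231, F3161. After flipping Y the toolpath is (152.0593,49.8960) → (37.0953,10.7648) → (79.9111,13.3926) → (110.2094,147.0807) → (157.2222,158.9191).

G21
G90
G00 X68.8414 Y160.0128
M4 S231
G1 X83.2294 Y139.4792 F3161
G1 X128.9054 Y91.0956
G1 X142.2297 Y66.3278
G00 X152.0593 Y49.8960
M4 S231
G1 X37.0953 Y10.7648 F3161
G1 X79.9111 Y13.3926
G1 X110.2094 Y147.0807
G1 X157.2222 Y158.9191
M5
G00 X0.0000 Y0.0000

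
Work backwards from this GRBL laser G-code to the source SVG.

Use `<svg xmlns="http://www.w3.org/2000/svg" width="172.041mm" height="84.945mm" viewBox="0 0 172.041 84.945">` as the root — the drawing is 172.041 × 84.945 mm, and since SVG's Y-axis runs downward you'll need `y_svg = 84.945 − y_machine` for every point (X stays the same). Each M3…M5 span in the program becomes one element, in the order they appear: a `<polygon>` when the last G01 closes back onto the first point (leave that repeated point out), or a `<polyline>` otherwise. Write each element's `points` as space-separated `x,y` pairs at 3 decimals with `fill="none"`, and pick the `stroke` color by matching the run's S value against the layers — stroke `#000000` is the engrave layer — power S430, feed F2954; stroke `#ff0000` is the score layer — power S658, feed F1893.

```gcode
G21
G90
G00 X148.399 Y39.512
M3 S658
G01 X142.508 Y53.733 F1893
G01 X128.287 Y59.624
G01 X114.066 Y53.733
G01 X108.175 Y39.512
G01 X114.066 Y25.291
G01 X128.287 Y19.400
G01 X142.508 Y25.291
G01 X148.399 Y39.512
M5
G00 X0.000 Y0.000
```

<svg xmlns="http://www.w3.org/2000/svg" width="172.041mm" height="84.945mm" viewBox="0 0 172.041 84.945">
  <polygon points="148.399,45.433 142.508,31.212 128.287,25.321 114.066,31.212 108.175,45.433 114.066,59.654 128.287,65.545 142.508,59.654" fill="none" stroke="#ff0000"/>
</svg>

Each laser-on run becomes one SVG element. Flip Y back into SVG space with y_svg = 84.945 − y_machine. Every run uses S658, so all elements get stroke `#ff0000` (score).

Run 1: The run returns to its start, so emit a `<polygon>` with points (Y-flipped): 148.399,45.433 142.508,31.212 128.287,25.321 114.066,31.212 108.175,45.433 114.066,59.654 128.287,65.545 142.508,59.654.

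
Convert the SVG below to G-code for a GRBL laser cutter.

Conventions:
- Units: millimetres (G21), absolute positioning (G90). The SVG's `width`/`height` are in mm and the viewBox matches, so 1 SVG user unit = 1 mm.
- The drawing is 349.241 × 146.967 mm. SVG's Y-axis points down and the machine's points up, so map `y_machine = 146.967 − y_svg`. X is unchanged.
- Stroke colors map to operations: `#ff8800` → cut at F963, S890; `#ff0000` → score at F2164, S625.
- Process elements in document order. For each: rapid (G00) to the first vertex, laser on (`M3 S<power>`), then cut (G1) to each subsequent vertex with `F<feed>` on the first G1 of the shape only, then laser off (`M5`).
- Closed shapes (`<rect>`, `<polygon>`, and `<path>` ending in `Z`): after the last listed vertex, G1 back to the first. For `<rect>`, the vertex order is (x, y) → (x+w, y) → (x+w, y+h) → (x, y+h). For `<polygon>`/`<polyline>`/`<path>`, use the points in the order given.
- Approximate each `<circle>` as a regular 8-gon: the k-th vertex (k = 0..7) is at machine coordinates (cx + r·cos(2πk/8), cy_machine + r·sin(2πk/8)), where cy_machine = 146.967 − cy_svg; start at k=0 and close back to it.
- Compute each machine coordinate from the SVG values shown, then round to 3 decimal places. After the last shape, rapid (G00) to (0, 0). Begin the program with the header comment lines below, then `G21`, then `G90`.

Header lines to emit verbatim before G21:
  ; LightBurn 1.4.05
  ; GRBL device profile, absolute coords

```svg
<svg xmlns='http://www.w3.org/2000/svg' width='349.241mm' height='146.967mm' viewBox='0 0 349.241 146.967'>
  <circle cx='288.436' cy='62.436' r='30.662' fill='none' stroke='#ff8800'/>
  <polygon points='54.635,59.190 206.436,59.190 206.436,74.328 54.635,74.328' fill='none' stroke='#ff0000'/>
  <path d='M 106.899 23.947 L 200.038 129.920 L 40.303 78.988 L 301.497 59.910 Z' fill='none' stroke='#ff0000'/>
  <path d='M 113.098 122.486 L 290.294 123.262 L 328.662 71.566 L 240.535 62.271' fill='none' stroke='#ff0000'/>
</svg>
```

viewBox `0 0 349.241 146.967` with mm width/height → 1 unit = 1 mm. Flip: y_m = 146.967 − y_svg.

**Shape 1** — `<circle>` circle, stroke `#ff8800` → cut (S890, F963). Machine vertices: (319.098,84.531) → (310.117,106.212) → (288.436,115.193) → (266.755,106.212) → (257.774,84.531) → (266.755,62.850) → (288.436,53.869) → (310.117,62.850) → (319.098,84.531). Closed: final G1 returns to the first vertex.

**Shape 2** — `<polygon>` rectangle, stroke `#ff0000` → score (S625, F2164). Machine vertices: (54.635,87.777) → (206.436,87.777) → (206.436,72.639) → (54.635,72.639) → (54.635,87.777). Closed: final G1 returns to the first vertex.

**Shape 3** — `<path>` closed polygon, stroke `#ff0000` → score (S625, F2164). Machine vertices: (106.899,123.020) → (200.038,17.047) → (40.303,67.979) → (301.497,87.057) → (106.899,123.020). Closed: final G1 returns to the first vertex.

**Shape 4** — `<path>` open polyline, stroke `#ff0000` → score (S625, F2164). Machine vertices: (113.098,24.481) → (290.294,23.705) → (328.662,75.401) → (240.535,84.696). Open path.

; LightBurn 1.4.05
; GRBL device profile, absolute coords
G21
G90
G00 X319.098 Y84.531
M3 S890
G1 X310.117 Y106.212 F963
G1 X288.436 Y115.193
G1 X266.755 Y106.212
G1 X257.774 Y84.531
G1 X266.755 Y62.850
G1 X288.436 Y53.869
G1 X310.117 Y62.850
G1 X319.098 Y84.531
M5
G00 X54.635 Y87.777
M3 S625
G1 X206.436 Y87.777 F2164
G1 X206.436 Y72.639
G1 X54.635 Y72.639
G1 X54.635 Y87.777
M5
G00 X106.899 Y123.020
M3 S625
G1 X200.038 Y17.047 F2164
G1 X40.303 Y67.979
G1 X301.497 Y87.057
G1 X106.899 Y123.020
M5
G00 X113.098 Y24.481
M3 S625
G1 X290.294 Y23.705 F2164
G1 X328.662 Y75.401
G1 X240.535 Y84.696
M5
G00 X0.000 Y0.000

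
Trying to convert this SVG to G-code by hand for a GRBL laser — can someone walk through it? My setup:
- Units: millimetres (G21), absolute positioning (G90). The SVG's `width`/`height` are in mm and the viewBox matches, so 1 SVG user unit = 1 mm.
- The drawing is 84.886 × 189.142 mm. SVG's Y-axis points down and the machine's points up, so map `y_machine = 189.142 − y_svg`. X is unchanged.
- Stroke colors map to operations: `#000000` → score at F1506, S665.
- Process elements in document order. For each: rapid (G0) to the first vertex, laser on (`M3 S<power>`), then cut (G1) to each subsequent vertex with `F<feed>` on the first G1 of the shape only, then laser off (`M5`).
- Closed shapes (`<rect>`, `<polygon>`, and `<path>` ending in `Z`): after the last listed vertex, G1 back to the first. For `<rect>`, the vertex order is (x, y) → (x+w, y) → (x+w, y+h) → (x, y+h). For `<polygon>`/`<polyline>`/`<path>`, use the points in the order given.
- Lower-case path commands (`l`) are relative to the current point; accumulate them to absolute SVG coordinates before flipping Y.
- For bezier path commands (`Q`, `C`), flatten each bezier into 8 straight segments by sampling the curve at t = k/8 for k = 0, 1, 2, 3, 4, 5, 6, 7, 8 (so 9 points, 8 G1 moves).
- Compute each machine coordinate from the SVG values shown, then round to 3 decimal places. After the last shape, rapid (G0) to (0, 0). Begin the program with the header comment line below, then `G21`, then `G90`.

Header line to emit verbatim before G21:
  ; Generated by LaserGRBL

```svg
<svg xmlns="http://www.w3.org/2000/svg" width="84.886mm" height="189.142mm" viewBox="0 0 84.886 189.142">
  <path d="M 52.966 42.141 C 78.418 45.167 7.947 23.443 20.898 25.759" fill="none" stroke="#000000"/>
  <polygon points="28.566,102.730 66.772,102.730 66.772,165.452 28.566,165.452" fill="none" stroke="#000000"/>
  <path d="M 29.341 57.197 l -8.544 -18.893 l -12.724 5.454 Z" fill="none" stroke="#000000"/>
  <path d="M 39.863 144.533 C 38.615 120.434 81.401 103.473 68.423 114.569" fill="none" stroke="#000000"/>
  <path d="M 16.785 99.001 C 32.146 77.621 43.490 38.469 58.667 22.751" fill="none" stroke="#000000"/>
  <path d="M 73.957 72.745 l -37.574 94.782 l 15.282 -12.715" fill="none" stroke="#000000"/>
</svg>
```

Since the viewBox matches the mm dimensions, user units are millimetres directly. The only transform is the Y-flip y_m = 189.142 − y_svg.

Shape 1 is a cubic bezier drawn with `<path>`. Its stroke #000000 means score at S665, F1506. After flipping Y the toolpath is (52.966,147.001) → (58.364,146.931) → (56.872,148.610) → (50.590,151.465) → (41.620,154.926) → (32.064,158.420) → (24.024,161.375) → (19.601,163.220) → (20.898,163.383).

Shape 2 is a rectangle drawn with `<polygon>`. Its stroke #000000 means score at S665, F1506. After flipping Y the toolpath is (28.566,86.412) → (66.772,86.412) → (66.772,23.690) → (28.566,23.690) → (28.566,86.412), returning to the start.

Shape 3 is a closed polygon drawn with `<path>`. Its stroke #000000 means score at S665, F1506. After flipping Y the toolpath is (29.341,131.945) → (20.797,150.838) → (8.073,145.384) → (29.341,131.945), returning to the start.

Shape 4 is a cubic bezier drawn with `<path>`. Its stroke #000000 means score at S665, F1506. After flipping Y the toolpath is (39.863,44.609) → (41.264,53.271) → (45.624,61.018) → (51.773,67.606) → (58.542,72.789) → (64.761,76.323) → (69.260,77.961) → (70.871,77.460) → (68.423,74.573).

Shape 5 is a cubic bezier drawn with `<path>`. Its stroke #000000 means score at S665, F1506. After flipping Y the toolpath is (16.785,90.141) → (22.372,98.911) → (27.675,108.864) → (32.785,119.518) → (37.795,130.389) → (42.796,140.995) → (47.880,150.852) → (53.140,159.479) → (58.667,166.391).

Shape 6 is a open polyline drawn with `<path>`. Its stroke #000000 means score at S665, F1506. After flipping Y the toolpath is (73.957,116.397) → (36.383,21.615) → (51.665,34.330).

; Generated by LaserGRBL
G21
G90
G0 X52.966 Y147.001
M3 S665
G1 X58.364 Y146.931 F1506
G1 X56.872 Y148.610
G1 X50.590 Y151.465
G1 X41.620 Y154.926
G1 X32.064 Y158.420
G1 X24.024 Y161.375
G1 X19.601 Y163.220
G1 X20.898 Y163.383
M5
G0 X28.566 Y86.412
M3 S665
G1 X66.772 Y86.412 F1506
G1 X66.772 Y23.690
G1 X28.566 Y23.690
G1 X28.566 Y86.412
M5
G0 X29.341 Y131.945
M3 S665
G1 X20.797 Y150.838 F1506
G1 X8.073 Y145.384
G1 X29.341 Y131.945
M5
G0 X39.863 Y44.609
M3 S665
G1 X41.264 Y53.271 F1506
G1 X45.624 Y61.018
G1 X51.773 Y67.606
G1 X58.542 Y72.789
G1 X64.761 Y76.323
G1 X69.260 Y77.961
G1 X70.871 Y77.460
G1 X68.423 Y74.573
M5
G0 X16.785 Y90.141
M3 S665
G1 X22.372 Y98.911 F1506
G1 X27.675 Y108.864
G1 X32.785 Y119.518
G1 X37.795 Y130.389
G1 X42.796 Y140.995
G1 X47.880 Y150.852
G1 X53.140 Y159.479
G1 X58.667 Y166.391
M5
G0 X73.957 Y116.397
M3 S665
G1 X36.383 Y21.615 F1506
G1 X51.665 Y34.330
M5
G0 X0.000 Y0.000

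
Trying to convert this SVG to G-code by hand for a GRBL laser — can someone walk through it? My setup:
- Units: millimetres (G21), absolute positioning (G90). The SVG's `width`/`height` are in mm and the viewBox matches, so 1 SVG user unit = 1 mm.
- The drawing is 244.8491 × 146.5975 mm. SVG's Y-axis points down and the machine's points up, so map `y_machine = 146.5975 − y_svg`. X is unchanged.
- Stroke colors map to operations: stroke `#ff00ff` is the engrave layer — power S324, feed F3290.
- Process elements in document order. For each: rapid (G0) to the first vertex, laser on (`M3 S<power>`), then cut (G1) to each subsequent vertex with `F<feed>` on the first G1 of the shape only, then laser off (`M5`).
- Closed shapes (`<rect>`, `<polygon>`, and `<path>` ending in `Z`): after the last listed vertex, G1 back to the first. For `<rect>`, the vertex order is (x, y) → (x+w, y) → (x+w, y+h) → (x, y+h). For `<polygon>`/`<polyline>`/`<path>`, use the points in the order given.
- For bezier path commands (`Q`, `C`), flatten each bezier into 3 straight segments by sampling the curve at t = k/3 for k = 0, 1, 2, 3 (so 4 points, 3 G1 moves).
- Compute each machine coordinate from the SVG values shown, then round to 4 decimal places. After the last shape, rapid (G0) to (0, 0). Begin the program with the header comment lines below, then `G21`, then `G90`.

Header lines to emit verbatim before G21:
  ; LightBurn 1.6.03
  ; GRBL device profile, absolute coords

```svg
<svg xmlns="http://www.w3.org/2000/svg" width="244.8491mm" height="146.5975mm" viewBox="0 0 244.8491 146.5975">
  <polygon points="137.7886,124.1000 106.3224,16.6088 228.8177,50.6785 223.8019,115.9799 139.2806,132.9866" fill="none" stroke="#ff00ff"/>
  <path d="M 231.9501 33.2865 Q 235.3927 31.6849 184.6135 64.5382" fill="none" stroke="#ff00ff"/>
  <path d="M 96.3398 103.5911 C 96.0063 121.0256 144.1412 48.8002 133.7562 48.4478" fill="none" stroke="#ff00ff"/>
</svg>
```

; LightBurn 1.6.03
; GRBL device profile, absolute coords
G21
G90
G0 X137.7886 Y22.4975
M3 S324
G1 X106.3224 Y129.9887 F3290
G1 X228.8177 Y95.9190
G1 X223.8019 Y30.6176
G1 X139.2806 Y13.6109
G1 X137.7886 Y22.4975
M5
G0 X231.9501 Y113.3110
M3 S324
G1 X228.2205 Y110.5504 F3290
G1 X212.4417 Y100.1332
G1 X184.6135 Y82.0593
M5
G0 X96.3398 Y43.0064
M3 S324
G1 X108.1999 Y49.4758 F3290
G1 X128.5971 Y79.8223
G1 X133.7562 Y98.1497
M5
G0 X0.0000 Y0.0000

Since the viewBox matches the mm dimensions, user units are millimetres directly. The only transform is the Y-flip y_m = 146.5975 − y_svg.

Shape 1 is a closed polygon drawn with `<polygon>`. Its stroke #ff00ff means engrave at S324, F3290. After flipping Y the toolpath is (137.7886,22.4975) → (106.3224,129.9887) → (228.8177,95.9190) → (223.8019,30.6176) → (139.2806,13.6109) → (137.7886,22.4975), returning to the start.

Shape 2 is a quadratic bezier drawn with `<path>`. Its stroke #ff00ff means engrave at S324, F3290. After flipping Y the toolpath is (231.9501,113.3110) → (228.2205,110.5504) → (212.4417,100.1332) → (184.6135,82.0593).

Shape 3 is a cubic bezier drawn with `<path>`. Its stroke #ff00ff means engrave at S324, F3290. After flipping Y the toolpath is (96.3398,43.0064) → (108.1999,49.4758) → (128.5971,79.8223) → (133.7562,98.1497).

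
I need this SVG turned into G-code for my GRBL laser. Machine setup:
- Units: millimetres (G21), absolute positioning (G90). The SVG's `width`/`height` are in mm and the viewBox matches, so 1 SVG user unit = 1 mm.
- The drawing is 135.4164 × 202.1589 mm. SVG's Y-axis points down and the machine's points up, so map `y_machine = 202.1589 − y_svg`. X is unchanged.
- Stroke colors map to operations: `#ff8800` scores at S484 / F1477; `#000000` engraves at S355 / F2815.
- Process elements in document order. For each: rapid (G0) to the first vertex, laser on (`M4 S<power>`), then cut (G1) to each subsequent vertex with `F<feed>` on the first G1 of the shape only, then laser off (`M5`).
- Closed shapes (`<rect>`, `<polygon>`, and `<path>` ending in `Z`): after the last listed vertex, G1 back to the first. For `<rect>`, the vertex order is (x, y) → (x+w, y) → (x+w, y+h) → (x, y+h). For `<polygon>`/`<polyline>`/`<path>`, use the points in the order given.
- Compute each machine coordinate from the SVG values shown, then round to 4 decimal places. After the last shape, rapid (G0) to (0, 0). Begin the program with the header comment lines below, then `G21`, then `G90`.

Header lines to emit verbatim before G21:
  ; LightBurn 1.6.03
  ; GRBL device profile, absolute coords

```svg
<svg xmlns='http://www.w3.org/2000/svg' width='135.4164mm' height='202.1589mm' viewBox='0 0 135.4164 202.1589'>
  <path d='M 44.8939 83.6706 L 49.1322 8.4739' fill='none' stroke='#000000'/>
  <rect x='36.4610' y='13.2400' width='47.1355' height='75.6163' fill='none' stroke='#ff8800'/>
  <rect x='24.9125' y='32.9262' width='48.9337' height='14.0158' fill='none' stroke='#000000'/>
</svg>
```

viewBox `0 0 135.4164 202.1589` with mm width/height → 1 unit = 1 mm. Flip: y_m = 202.1589 − y_svg.

**Shape 1** — `<path>` line segment, stroke `#000000` → engrave (S355, F2815). Machine vertices: (44.8939,118.4883) → (49.1322,193.6850). Open path.

**Shape 2** — `<rect>` rectangle, stroke `#ff8800` → score (S484, F1477). Machine vertices: (36.4610,188.9189) → (83.5965,188.9189) → (83.5965,113.3026) → (36.4610,113.3026) → (36.4610,188.9189). Closed: final G1 returns to the first vertex.

**Shape 3** — `<rect>` rectangle, stroke `#000000` → engrave (S355, F2815). Machine vertices: (24.9125,169.2327) → (73.8462,169.2327) → (73.8462,155.2169) → (24.9125,155.2169) → (24.9125,169.2327). Closed: final G1 returns to the first vertex.

; LightBurn 1.6.03
; GRBL device profile, absolute coords
G21
G90
G0 X44.8939 Y118.4883
M4 S355
G1 X49.1322 Y193.6850 F2815
M5
G0 X36.4610 Y188.9189
M4 S484
G1 X83.5965 Y188.9189 F1477
G1 X83.5965 Y113.3026
G1 X36.4610 Y113.3026
G1 X36.4610 Y188.9189
M5
G0 X24.9125 Y169.2327
M4 S355
G1 X73.8462 Y169.2327 F2815
G1 X73.8462 Y155.2169
G1 X24.9125 Y155.2169
G1 X24.9125 Y169.2327
M5
G0 X0.0000 Y0.0000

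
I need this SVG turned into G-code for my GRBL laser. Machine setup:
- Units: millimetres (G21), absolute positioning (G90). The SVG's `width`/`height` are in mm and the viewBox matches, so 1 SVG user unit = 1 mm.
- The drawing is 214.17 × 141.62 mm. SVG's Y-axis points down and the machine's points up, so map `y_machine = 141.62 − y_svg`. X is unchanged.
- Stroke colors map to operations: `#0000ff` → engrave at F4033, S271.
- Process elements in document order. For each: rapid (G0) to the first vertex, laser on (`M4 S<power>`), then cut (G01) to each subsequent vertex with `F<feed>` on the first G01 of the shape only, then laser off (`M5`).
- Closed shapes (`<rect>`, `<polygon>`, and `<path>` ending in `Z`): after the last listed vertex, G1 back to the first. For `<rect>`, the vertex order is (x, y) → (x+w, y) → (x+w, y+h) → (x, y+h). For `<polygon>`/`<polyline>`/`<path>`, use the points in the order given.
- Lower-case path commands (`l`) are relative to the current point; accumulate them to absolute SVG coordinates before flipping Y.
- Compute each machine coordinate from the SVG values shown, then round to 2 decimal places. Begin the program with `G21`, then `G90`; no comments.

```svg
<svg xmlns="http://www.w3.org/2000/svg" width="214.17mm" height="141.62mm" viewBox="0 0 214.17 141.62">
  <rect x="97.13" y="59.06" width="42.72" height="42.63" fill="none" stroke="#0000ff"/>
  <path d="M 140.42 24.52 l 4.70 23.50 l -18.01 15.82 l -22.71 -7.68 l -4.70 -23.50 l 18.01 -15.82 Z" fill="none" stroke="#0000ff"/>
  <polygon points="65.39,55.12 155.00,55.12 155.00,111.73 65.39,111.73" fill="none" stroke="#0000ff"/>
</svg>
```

Since the viewBox matches the mm dimensions, user units are millimetres directly. The only transform is the Y-flip y_m = 141.62 − y_svg.

Shape 1 is a rectangle drawn with `<rect>`. Its stroke #0000ff means engrave at S271, F4033. After flipping Y the toolpath is (97.13,82.56) → (139.85,82.56) → (139.85,39.93) → (97.13,39.93) → (97.13,82.56), returning to the start.

Shape 2 is a regular polygon drawn with `<path>`. Its stroke #0000ff means engrave at S271, F4033. After flipping Y the toolpath is (140.42,117.10) → (145.12,93.60) → (127.11,77.78) → (104.40,85.46) → (99.70,108.96) → (117.71,124.78) → (140.42,117.10), returning to the start.

Shape 3 is a rectangle drawn with `<polygon>`. Its stroke #0000ff means engrave at S271, F4033. After flipping Y the toolpath is (65.39,86.50) → (155.00,86.50) → (155.00,29.89) → (65.39,29.89) → (65.39,86.50), returning to the start.

G21
G90
G0 X97.13 Y82.56
M4 S271
G01 X139.85 Y82.56 F4033
G01 X139.85 Y39.93
G01 X97.13 Y39.93
G01 X97.13 Y82.56
M5
G0 X140.42 Y117.10
M4 S271
G01 X145.12 Y93.60 F4033
G01 X127.11 Y77.78
G01 X104.40 Y85.46
G01 X99.70 Y108.96
G01 X117.71 Y124.78
G01 X140.42 Y117.10
M5
G0 X65.39 Y86.50
M4 S271
G01 X155.00 Y86.50 F4033
G01 X155.00 Y29.89
G01 X65.39 Y29.89
G01 X65.39 Y86.50
M5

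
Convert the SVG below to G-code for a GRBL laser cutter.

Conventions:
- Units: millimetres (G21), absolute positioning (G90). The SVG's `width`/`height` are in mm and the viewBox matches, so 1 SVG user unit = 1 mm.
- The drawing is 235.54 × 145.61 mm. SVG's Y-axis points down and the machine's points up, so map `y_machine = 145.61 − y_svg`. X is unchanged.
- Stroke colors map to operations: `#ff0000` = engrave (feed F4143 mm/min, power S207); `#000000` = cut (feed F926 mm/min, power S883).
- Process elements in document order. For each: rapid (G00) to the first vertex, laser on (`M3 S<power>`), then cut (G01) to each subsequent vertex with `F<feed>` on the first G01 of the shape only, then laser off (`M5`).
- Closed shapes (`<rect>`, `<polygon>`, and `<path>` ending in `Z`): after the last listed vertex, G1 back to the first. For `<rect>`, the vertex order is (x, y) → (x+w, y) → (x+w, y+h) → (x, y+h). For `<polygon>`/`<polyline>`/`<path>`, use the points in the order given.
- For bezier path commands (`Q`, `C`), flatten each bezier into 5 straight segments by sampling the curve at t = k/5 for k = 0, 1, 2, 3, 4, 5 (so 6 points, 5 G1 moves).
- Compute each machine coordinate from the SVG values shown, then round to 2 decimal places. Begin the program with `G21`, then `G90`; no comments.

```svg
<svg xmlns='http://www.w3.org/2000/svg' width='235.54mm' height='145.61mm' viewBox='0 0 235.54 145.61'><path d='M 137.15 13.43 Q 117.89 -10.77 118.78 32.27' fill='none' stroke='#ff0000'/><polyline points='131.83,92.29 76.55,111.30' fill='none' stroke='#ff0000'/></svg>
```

1 u = 1 mm; y_m = 145.61 − y.

[1] `<path>` quadratic bezier, #ff0000→engrave S207 F4143: (137.15,132.18) → (130.25,139.17) → (124.97,140.78) → (121.29,137.01) → (119.23,127.87) → (118.78,113.34)

[2] `<polyline>` line segment, #ff0000→engrave S207 F4143: (131.83,53.32) → (76.55,34.31)

G21
G90
G00 X137.15 Y132.18
M3 S207
G01 X130.25 Y139.17 F4143
G01 X124.97 Y140.78
G01 X121.29 Y137.01
G01 X119.23 Y127.87
G01 X118.78 Y113.34
M5
G00 X131.83 Y53.32
M3 S207
G01 X76.55 Y34.31 F4143
M5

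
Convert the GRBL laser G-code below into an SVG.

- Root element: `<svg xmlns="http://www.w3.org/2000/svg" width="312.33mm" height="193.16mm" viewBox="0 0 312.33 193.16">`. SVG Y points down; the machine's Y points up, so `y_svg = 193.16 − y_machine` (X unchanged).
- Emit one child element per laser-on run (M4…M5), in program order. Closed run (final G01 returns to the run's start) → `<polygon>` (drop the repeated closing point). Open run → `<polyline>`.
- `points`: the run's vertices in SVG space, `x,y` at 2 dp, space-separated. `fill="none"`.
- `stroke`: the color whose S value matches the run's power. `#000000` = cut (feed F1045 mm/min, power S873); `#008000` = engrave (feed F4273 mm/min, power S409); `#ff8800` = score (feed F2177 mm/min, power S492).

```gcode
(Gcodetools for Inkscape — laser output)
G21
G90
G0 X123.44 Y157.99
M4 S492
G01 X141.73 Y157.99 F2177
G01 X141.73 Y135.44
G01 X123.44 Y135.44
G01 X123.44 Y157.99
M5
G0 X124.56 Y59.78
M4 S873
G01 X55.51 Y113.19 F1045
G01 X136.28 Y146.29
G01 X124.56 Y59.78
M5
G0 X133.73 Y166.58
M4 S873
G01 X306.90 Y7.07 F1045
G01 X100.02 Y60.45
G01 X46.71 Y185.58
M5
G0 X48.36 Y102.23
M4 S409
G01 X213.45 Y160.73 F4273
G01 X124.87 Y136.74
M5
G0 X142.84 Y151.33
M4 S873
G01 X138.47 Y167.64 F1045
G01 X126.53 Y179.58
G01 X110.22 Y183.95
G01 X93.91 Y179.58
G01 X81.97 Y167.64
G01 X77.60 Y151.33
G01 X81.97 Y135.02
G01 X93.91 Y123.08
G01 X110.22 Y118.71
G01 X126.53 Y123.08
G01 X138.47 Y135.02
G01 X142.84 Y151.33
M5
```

Each laser-on run becomes one SVG element. Flip Y back into SVG space with y_svg = 193.16 − y_machine.

Run 1: power S492 maps to stroke `#ff8800` (score). The run returns to its start, so emit a `<polygon>` with points (Y-flipped): 123.44,35.17 141.73,35.17 141.73,57.72 123.44,57.72.

Run 2: power S873 maps to stroke `#000000` (cut). The run returns to its start, so emit a `<polygon>` with points (Y-flipped): 124.56,133.38 55.51,79.97 136.28,46.87.

Run 3: the run's S873 means `#000000` (cut). The run is open, so emit a `<polyline>` with points (Y-flipped): 133.73,26.58 306.90,186.09 100.02,132.71 46.71,7.58.

Run 4: S409 ⇒ engrave layer `#008000`. The run is open, so emit a `<polyline>` with points (Y-flipped): 48.36,90.93 213.45,32.43 124.87,56.42.

Run 5: power S873 maps to stroke `#000000` (cut). The run returns to its start, so emit a `<polygon>` with points (Y-flipped): 142.84,41.83 138.47,25.52 126.53,13.58 110.22,9.21 93.91,13.58 81.97,25.52 77.60,41.83 81.97,58.14 93.91,70.08 110.22,74.45 126.53,70.08 138.47,58.14.

<svg xmlns="http://www.w3.org/2000/svg" width="312.33mm" height="193.16mm" viewBox="0 0 312.33 193.16">
  <polygon points="123.44,35.17 141.73,35.17 141.73,57.72 123.44,57.72" fill="none" stroke="#ff8800"/>
  <polygon points="124.56,133.38 55.51,79.97 136.28,46.87" fill="none" stroke="#000000"/>
  <polyline points="133.73,26.58 306.90,186.09 100.02,132.71 46.71,7.58" fill="none" stroke="#000000"/>
  <polyline points="48.36,90.93 213.45,32.43 124.87,56.42" fill="none" stroke="#008000"/>
  <polygon points="142.84,41.83 138.47,25.52 126.53,13.58 110.22,9.21 93.91,13.58 81.97,25.52 77.60,41.83 81.97,58.14 93.91,70.08 110.22,74.45 126.53,70.08 138.47,58.14" fill="none" stroke="#000000"/>
</svg>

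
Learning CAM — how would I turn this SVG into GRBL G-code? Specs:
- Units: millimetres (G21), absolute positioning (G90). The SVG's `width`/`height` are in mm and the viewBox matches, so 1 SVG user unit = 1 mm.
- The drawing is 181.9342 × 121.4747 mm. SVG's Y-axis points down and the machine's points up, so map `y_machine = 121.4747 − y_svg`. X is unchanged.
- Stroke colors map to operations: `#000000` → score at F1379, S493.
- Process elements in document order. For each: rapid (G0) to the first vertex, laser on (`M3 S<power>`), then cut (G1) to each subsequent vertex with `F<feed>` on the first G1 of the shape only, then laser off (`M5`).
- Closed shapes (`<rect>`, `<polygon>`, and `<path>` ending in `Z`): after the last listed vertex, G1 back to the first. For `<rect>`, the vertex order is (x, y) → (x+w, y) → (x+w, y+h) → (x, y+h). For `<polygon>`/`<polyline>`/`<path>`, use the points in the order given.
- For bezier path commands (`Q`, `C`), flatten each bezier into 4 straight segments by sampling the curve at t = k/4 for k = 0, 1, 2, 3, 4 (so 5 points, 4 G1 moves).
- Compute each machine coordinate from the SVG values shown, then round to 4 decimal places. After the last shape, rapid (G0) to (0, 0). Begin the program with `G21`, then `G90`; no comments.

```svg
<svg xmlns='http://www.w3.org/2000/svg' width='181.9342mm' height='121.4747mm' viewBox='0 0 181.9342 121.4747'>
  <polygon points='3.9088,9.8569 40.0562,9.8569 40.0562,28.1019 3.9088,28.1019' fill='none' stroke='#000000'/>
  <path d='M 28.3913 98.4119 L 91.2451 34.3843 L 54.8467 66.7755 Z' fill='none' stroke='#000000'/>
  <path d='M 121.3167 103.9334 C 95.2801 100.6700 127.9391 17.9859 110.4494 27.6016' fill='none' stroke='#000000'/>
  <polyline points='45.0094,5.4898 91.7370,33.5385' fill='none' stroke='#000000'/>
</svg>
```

G21
G90
G0 X3.9088 Y111.6178
M3 S493
G1 X40.0562 Y111.6178 F1379
G1 X40.0562 Y93.3728
G1 X3.9088 Y93.3728
G1 X3.9088 Y111.6178
M5
G0 X28.3913 Y23.0628
M3 S493
G1 X91.2451 Y87.0904 F1379
G1 X54.8467 Y54.6992
G1 X28.3913 Y23.0628
M5
G0 X121.3167 Y17.5413
M3 S493
G1 X111.0940 Y32.1971 F1379
G1 X112.6780 Y60.5369
G1 X115.8645 Y86.4618
G1 X110.4494 Y93.8731
M5
G0 X45.0094 Y115.9849
M3 S493
G1 X91.7370 Y87.9362 F1379
M5
G0 X0.0000 Y0.0000

1 u = 1 mm; y_m = 121.4747 − y.

[1] `<polygon>` rectangle, #000000→score S493 F1379: (3.9088,111.6178) → (40.0562,111.6178) → (40.0562,93.3728) → (3.9088,93.3728) → (3.9088,111.6178) (closed)

[2] `<path>` closed polygon, #000000→score S493 F1379: (28.3913,23.0628) → (91.2451,87.0904) → (54.8467,54.6992) → (28.3913,23.0628) (closed)

[3] `<path>` cubic bezier, #000000→score S493 F1379: (121.3167,17.5413) → (111.0940,32.1971) → (112.6780,60.5369) → (115.8645,86.4618) → (110.4494,93.8731)

[4] `<polyline>` line segment, #000000→score S493 F1379: (45.0094,115.9849) → (91.7370,87.9362)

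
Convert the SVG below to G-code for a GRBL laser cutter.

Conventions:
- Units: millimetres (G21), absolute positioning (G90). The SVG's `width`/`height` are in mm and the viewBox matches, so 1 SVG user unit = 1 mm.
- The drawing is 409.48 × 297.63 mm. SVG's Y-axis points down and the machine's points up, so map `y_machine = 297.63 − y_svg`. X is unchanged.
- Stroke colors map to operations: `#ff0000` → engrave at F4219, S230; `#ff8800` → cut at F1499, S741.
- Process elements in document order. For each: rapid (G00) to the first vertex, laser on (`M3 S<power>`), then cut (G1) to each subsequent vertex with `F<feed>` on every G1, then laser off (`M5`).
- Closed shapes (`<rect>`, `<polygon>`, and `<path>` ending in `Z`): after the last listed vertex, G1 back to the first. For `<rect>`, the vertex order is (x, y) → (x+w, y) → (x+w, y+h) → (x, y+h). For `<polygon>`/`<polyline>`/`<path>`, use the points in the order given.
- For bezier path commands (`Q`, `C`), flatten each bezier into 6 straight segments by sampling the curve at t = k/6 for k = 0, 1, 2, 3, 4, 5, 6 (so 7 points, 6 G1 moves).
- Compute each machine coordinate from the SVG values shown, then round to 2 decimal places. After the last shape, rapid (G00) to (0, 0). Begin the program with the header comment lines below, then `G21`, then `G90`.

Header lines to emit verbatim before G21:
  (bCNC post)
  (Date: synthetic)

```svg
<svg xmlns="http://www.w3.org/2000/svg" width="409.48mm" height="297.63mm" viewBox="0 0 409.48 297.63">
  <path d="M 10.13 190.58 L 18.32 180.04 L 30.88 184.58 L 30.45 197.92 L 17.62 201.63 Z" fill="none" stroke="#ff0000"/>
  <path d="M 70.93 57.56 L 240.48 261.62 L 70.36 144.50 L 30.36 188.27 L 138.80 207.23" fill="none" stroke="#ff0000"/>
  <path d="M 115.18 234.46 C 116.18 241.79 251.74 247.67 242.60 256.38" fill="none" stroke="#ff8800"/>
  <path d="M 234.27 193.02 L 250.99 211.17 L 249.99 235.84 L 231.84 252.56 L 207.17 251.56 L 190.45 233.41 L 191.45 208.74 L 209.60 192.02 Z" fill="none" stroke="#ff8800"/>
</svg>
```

Since the viewBox matches the mm dimensions, user units are millimetres directly. The only transform is the Y-flip y_m = 297.63 − y_svg.

Shape 1 is a regular polygon drawn with `<path>`. Its stroke #ff0000 means engrave at S230, F4219. After flipping Y the toolpath is (10.13,107.05) → (18.32,117.59) → (30.88,113.05) → (30.45,99.71) → (17.62,96.00) → (10.13,107.05), returning to the start.

Shape 2 is a open polyline drawn with `<path>`. Its stroke #ff0000 means engrave at S230, F4219. After flipping Y the toolpath is (70.93,240.07) → (240.48,36.01) → (70.36,153.13) → (30.36,109.36) → (138.80,90.40).

Shape 3 is a cubic bezier drawn with `<path>`. Its stroke #ff8800 means cut at S741, F1499. After flipping Y the toolpath is (115.18,63.17) → (125.60,59.61) → (150.69,56.16) → (182.69,52.73) → (213.85,49.18) → (236.40,45.39) → (242.60,41.25).

Shape 4 is a regular polygon drawn with `<path>`. Its stroke #ff8800 means cut at S741, F1499. After flipping Y the toolpath is (234.27,104.61) → (250.99,86.46) → (249.99,61.79) → (231.84,45.07) → (207.17,46.07) → (190.45,64.22) → (191.45,88.89) → (209.60,105.61) → (234.27,104.61), returning to the start.

(bCNC post)
(Date: synthetic)
G21
G90
G00 X10.13 Y107.05
M3 S230
G1 X18.32 Y117.59 F4219
G1 X30.88 Y113.05 F4219
G1 X30.45 Y99.71 F4219
G1 X17.62 Y96.00 F4219
G1 X10.13 Y107.05 F4219
M5
G00 X70.93 Y240.07
M3 S230
G1 X240.48 Y36.01 F4219
G1 X70.36 Y153.13 F4219
G1 X30.36 Y109.36 F4219
G1 X138.80 Y90.40 F4219
M5
G00 X115.18 Y63.17
M3 S741
G1 X125.60 Y59.61 F1499
G1 X150.69 Y56.16 F1499
G1 X182.69 Y52.73 F1499
G1 X213.85 Y49.18 F1499
G1 X236.40 Y45.39 F1499
G1 X242.60 Y41.25 F1499
M5
G00 X234.27 Y104.61
M3 S741
G1 X250.99 Y86.46 F1499
G1 X249.99 Y61.79 F1499
G1 X231.84 Y45.07 F1499
G1 X207.17 Y46.07 F1499
G1 X190.45 Y64.22 F1499
G1 X191.45 Y88.89 F1499
G1 X209.60 Y105.61 F1499
G1 X234.27 Y104.61 F1499
M5
G00 X0.00 Y0.00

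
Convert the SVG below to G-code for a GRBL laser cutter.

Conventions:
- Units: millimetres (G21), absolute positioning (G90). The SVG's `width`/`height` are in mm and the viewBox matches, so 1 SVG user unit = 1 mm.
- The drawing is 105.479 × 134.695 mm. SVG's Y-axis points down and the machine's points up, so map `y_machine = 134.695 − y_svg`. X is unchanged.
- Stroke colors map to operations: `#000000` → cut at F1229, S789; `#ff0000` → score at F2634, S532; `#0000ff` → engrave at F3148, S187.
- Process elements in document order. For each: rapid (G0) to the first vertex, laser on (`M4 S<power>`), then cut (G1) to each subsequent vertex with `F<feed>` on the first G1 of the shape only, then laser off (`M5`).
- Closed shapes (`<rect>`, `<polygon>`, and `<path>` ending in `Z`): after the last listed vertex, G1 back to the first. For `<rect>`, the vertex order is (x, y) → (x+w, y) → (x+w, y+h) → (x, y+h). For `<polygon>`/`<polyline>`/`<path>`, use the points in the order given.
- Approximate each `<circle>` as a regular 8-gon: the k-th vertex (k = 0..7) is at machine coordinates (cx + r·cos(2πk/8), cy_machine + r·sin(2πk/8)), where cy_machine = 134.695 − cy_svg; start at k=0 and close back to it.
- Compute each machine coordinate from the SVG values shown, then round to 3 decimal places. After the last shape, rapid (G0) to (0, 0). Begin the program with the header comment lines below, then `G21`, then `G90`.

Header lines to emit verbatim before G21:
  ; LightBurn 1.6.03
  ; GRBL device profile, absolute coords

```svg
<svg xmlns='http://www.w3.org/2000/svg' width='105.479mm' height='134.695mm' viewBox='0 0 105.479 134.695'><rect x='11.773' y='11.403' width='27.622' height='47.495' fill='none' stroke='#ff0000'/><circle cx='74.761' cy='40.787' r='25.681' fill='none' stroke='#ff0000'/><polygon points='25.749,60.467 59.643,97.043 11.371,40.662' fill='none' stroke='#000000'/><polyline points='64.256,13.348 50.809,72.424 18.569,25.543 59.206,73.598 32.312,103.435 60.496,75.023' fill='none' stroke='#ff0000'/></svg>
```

; LightBurn 1.6.03
; GRBL device profile, absolute coords
G21
G90
G0 X11.773 Y123.292
M4 S532
G1 X39.395 Y123.292 F2634
G1 X39.395 Y75.797
G1 X11.773 Y75.797
G1 X11.773 Y123.292
M5
G0 X100.442 Y93.908
M4 S532
G1 X92.920 Y112.067 F2634
G1 X74.761 Y119.589
G1 X56.602 Y112.067
G1 X49.080 Y93.908
G1 X56.602 Y75.749
G1 X74.761 Y68.227
G1 X92.920 Y75.749
G1 X100.442 Y93.908
M5
G0 X25.749 Y74.228
M4 S789
G1 X59.643 Y37.652 F1229
G1 X11.371 Y94.033
G1 X25.749 Y74.228
M5
G0 X64.256 Y121.347
M4 S532
G1 X50.809 Y62.271 F2634
G1 X18.569 Y109.152
G1 X59.206 Y61.097
G1 X32.312 Y31.260
G1 X60.496 Y59.672
M5
G0 X0.000 Y0.000

1 u = 1 mm; y_m = 134.695 − y.

[1] `<rect>` rectangle, #ff0000→score S532 F2634: (11.773,123.292) → (39.395,123.292) → (39.395,75.797) → (11.773,75.797) → (11.773,123.292) (closed)

[2] `<circle>` circle, #ff0000→score S532 F2634: (100.442,93.908) → (92.920,112.067) → (74.761,119.589) → (56.602,112.067) → (49.080,93.908) → (56.602,75.749) → (74.761,68.227) → (92.920,75.749) → (100.442,93.908) (closed)

[3] `<polygon>` closed polygon, #000000→cut S789 F1229: (25.749,74.228) → (59.643,37.652) → (11.371,94.033) → (25.749,74.228) (closed)

[4] `<polyline>` open polyline, #ff0000→score S532 F2634: (64.256,121.347) → (50.809,62.271) → (18.569,109.152) → (59.206,61.097) → (32.312,31.260) → (60.496,59.672)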